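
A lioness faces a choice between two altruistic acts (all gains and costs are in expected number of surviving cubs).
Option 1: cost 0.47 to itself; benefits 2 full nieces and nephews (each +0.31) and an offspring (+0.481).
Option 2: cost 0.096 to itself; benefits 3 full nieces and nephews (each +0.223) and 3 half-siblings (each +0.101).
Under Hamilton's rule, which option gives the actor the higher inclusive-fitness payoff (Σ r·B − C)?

Option 2

Option 1: r to a full niece or nephew = 0.25.
Option 1: r to an offspring = 0.5.
Option 1: Σ r·B − C = (2·0.25·0.31 + 1·0.5·0.481) − 0.47 = -0.0745.
Option 2: r to a full niece or nephew = 0.25.
Option 2: r to a half-sibling = 0.25.
Option 2: Σ r·B − C = (3·0.25·0.223 + 3·0.25·0.101) − 0.096 = 0.147.
Option 2 has the higher net inclusive-fitness payoff.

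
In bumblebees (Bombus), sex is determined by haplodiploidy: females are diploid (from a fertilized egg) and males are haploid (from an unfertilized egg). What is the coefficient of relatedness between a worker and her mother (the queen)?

One meiotic link between diploid queen and diploid daughter: r = 1/2.

0.5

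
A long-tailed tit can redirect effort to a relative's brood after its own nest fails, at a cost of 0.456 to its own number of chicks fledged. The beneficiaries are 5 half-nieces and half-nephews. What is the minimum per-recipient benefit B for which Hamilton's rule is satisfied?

0.7296

r to a half-niece or half-nephew = 0.125 (half-aunt/uncle↔niece/nephew: one path of length 3: r = (1/2)^3 = 1/8).
Hamilton's rule with n recipients of equal r: n·r·B > C, so B > C/(n·r) = 0.456/(5·0.125) = 0.7296.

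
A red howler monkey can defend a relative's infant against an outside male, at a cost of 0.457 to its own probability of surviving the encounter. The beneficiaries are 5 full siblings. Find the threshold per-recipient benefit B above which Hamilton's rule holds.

r to a full sibling = 1/2 (full sibs share both parents — two paths of length 2: r = 2·(1/2)^2 = 1/2).
Hamilton's rule with n recipients of equal r: n·r·B > C, so B > C/(n·r) = 0.457/(5·0.5) = 0.1828.

0.1828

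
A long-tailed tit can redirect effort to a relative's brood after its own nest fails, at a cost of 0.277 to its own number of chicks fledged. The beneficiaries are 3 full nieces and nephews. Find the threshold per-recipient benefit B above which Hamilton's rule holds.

r to a full niece or nephew = 0.25 (full aunt/uncle↔niece/nephew: two paths of length 3 through the shared grandparent pair: r = 2·(1/2)^3 = 1/4).
Hamilton's rule with n recipients of equal r: n·r·B > C, so B > C/(n·r) = 0.277/(3·0.25) = 0.3693.

0.3693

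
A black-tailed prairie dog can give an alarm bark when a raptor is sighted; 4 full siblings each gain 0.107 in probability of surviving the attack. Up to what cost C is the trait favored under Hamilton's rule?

r to a full sibling = 1/2 (full sibs share both parents — two paths of length 2: r = 2·(1/2)^2 = 1/2).
Hamilton's rule: n·r·B > C, so the trait is favored while C < n·r·B = 4·0.5·0.107 = 0.214.

0.214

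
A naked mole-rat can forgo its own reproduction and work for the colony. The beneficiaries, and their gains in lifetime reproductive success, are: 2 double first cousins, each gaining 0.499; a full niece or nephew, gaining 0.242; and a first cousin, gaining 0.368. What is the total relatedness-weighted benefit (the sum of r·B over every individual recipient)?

0.356

r to a double first cousin = 1/4 (double first cousins share both grandparent pairs — four paths of length 4: r = 4·(1/2)^4 = 1/4).
r to a full niece or nephew = 0.25 (full aunt/uncle↔niece/nephew: two paths of length 3 through the shared grandparent pair: r = 2·(1/2)^3 = 1/4).
r to a first cousin = 1/8 (first cousins share one grandparent pair — two paths of length 4: r = 2·(1/2)^4 = 1/8).
Summing one r·B term per recipient: 2·0.25·0.499 + 1·0.25·0.242 + 1·0.125·0.368 = 0.356.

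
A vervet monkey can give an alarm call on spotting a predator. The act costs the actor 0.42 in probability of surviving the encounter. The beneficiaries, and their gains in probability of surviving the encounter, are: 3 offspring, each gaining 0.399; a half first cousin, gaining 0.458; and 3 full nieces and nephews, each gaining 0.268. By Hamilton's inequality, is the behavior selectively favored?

Yes

Hamilton's rule: the trait is favored when the sum of r·B over every recipient exceeds the actor's cost C.
r to an offspring = 1/2 (one parent–offspring link: r = (1/2)^1 = 1/2).
r to a half first cousin = 1/16 (half first cousins share one grandparent — one path of length 4: r = (1/2)^4 = 1/16).
r to a full niece or nephew = 1/4 (full aunt/uncle↔niece/nephew: two paths of length 3 through the shared grandparent pair: r = 2·(1/2)^3 = 1/4).
Summing one r·B term per recipient: 3·0.5·0.399 + 1·0.0625·0.458 + 3·0.25·0.268 = 0.828125.
0.828125 > 0.42: the indirect benefit exceeds the cost.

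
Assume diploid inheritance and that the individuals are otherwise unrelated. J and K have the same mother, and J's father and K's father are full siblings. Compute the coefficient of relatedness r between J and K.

0.375

Wright's path rule: contributions from independent ancestry routes add.
J and K are related in two ways: half-sibs through their shared mother (r = 1/4) and first cousins through their fathers (r = 1/8).
r = 1/4 + 1/8 = 3/8 = 0.375.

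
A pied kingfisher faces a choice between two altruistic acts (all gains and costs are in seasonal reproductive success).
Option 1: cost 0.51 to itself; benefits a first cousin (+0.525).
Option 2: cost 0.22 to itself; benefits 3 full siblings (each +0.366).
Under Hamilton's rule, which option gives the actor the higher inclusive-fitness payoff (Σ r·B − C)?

Option 2

Option 1: r to a first cousin = 0.125.
Option 1: Σ r·B − C = (1·0.125·0.525) − 0.51 = -0.444375.
Option 2: r to a full sibling = 0.5.
Option 2: Σ r·B − C = (3·0.5·0.366) − 0.22 = 0.329.
Option 2 has the higher net inclusive-fitness payoff.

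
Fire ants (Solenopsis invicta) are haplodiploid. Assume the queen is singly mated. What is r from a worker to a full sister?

0.75

Haplodiploid full sisters inherit their father's entire haploid genome identically (contributing 1/2) and on average half of their mother's contribution (1/2 · 1/2 = 1/4); r = 1/2 + 1/4 = 3/4.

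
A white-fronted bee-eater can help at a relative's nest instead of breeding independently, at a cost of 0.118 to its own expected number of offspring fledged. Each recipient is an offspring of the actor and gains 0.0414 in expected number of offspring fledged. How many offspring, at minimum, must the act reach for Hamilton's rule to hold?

6

r to an offspring = 1/2 (one parent–offspring link: r = (1/2)^1 = 1/2).
Hamilton's rule: n·r·B > C  ⇒  n > C/(r·B) = 0.118/(0.5·0.0414) = 5.7.
The smallest integer exceeding 5.7 is 6.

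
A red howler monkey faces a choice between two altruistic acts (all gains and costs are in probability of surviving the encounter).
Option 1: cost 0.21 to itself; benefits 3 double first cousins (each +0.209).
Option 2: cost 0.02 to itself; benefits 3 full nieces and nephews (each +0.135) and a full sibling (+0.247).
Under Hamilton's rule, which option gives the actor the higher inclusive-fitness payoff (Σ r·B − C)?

Option 1: r to a double first cousin = 0.25.
Option 1: Σ r·B − C = (3·0.25·0.209) − 0.21 = -0.05325.
Option 2: r to a full niece or nephew = 0.25.
Option 2: r to a full sibling = 0.5.
Option 2: Σ r·B − C = (3·0.25·0.135 + 1·0.5·0.247) − 0.02 = 0.20475.
Option 2 has the higher net inclusive-fitness payoff.

Option 2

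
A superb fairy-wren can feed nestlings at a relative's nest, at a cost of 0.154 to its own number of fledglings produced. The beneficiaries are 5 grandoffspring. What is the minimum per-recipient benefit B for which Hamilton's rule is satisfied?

r to a grandoffspring = 1/4 (two parent–offspring links: r = (1/2)^2 = 1/4).
Hamilton's rule with n recipients of equal r: n·r·B > C, so B > C/(n·r) = 0.154/(5·0.25) = 0.1232.

0.1232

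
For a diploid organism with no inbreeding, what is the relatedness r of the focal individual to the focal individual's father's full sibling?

Each parent–offspring link contributes a factor of 1/2, and independent paths through distinct common ancestors add.
Full aunt/uncle↔niece/nephew: two paths of length 3 through the shared grandparent pair: r = 2·(1/2)^3 = 1/4.

0.25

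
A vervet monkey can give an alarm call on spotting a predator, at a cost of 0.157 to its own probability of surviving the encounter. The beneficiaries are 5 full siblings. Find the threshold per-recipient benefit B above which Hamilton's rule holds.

0.0628

r to a full sibling = 1/2 (full sibs share both parents — two paths of length 2: r = 2·(1/2)^2 = 1/2).
Hamilton's rule with n recipients of equal r: n·r·B > C, so B > C/(n·r) = 0.157/(5·0.5) = 0.0628.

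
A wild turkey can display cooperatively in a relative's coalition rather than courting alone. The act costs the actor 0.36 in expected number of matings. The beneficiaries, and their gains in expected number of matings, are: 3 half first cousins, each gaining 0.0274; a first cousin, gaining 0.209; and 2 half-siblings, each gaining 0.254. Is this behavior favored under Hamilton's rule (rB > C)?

Hamilton's rule: the trait is favored when the sum of r·B over every recipient exceeds the actor's cost C.
r to a half first cousin = 1/16 (half first cousins share one grandparent — one path of length 4: r = (1/2)^4 = 1/16).
r to a first cousin = 1/8 (first cousins share one grandparent pair — two paths of length 4: r = 2·(1/2)^4 = 1/8).
r to a half-sibling = 1/4 (half-sibs share one parent — one path of length 2: r = (1/2)^2 = 1/4).
Summing one r·B term per recipient: 3·0.0625·0.0274 + 1·0.125·0.209 + 2·0.25·0.254 = 0.1582625.
0.1582625 < 0.36: the indirect benefit is less than the cost.

No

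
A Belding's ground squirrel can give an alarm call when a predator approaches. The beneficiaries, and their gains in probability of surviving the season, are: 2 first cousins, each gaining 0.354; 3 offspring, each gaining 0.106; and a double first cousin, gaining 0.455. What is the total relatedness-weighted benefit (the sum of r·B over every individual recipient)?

0.36125

r to a first cousin = 0.125 (first cousins share one grandparent pair — two paths of length 4: r = 2·(1/2)^4 = 1/8).
r to an offspring = 1/2 (one parent–offspring link: r = (1/2)^1 = 1/2).
r to a double first cousin = 0.25 (double first cousins share both grandparent pairs — four paths of length 4: r = 4·(1/2)^4 = 1/4).
Summing one r·B term per recipient: 2·0.125·0.354 + 3·0.5·0.106 + 1·0.25·0.455 = 0.36125.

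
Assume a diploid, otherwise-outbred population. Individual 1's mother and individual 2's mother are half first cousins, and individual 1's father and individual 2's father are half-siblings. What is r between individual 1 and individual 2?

Independent pedigree routes through distinct common ancestors add.
Individual 1 and individual 2 are related in two ways: half second cousins through their mothers (r = 1/64) and half first cousins through their fathers (r = 1/16).
r = 1/64 + 1/16 = 0.078125.

0.078125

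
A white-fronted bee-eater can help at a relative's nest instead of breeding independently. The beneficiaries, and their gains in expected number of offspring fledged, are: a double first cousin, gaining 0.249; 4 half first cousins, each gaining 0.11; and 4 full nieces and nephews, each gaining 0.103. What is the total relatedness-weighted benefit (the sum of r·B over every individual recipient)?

r to a double first cousin = 1/4 (double first cousins share both grandparent pairs — four paths of length 4: r = 4·(1/2)^4 = 1/4).
r to a half first cousin = 1/16 (half first cousins share one grandparent — one path of length 4: r = (1/2)^4 = 1/16).
r to a full niece or nephew = 1/4 (full aunt/uncle↔niece/nephew: two paths of length 3 through the shared grandparent pair: r = 2·(1/2)^3 = 1/4).
Summing one r·B term per recipient: 1·0.25·0.249 + 4·0.0625·0.11 + 4·0.25·0.103 = 0.19275.

0.19275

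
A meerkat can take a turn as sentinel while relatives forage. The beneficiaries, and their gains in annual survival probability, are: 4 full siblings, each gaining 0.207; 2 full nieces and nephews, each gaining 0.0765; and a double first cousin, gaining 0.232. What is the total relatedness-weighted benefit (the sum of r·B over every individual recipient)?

0.51025

r to a full sibling = 0.5 (full sibs share both parents — two paths of length 2: r = 2·(1/2)^2 = 1/2).
r to a full niece or nephew = 1/4 (full aunt/uncle↔niece/nephew: two paths of length 3 through the shared grandparent pair: r = 2·(1/2)^3 = 1/4).
r to a double first cousin = 1/4 (double first cousins share both grandparent pairs — four paths of length 4: r = 4·(1/2)^4 = 1/4).
Summing one r·B term per recipient: 4·0.5·0.207 + 2·0.25·0.0765 + 1·0.25·0.232 = 0.51025.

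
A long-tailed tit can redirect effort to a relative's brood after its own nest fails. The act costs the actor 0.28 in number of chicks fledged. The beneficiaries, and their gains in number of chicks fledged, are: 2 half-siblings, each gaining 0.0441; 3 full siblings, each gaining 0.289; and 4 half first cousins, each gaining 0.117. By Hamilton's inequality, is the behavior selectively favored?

Yes

Hamilton's rule: the trait is favored when the sum of r·B over every recipient exceeds the actor's cost C.
r to a half-sibling = 0.25 (half-sibs share one parent — one path of length 2: r = (1/2)^2 = 1/4).
r to a full sibling = 0.5 (full sibs share both parents — two paths of length 2: r = 2·(1/2)^2 = 1/2).
r to a half first cousin = 0.0625 (half first cousins share one grandparent — one path of length 4: r = (1/2)^4 = 1/16).
Summing one r·B term per recipient: 2·0.25·0.0441 + 3·0.5·0.289 + 4·0.0625·0.117 = 0.4848.
0.4848 > 0.28: the indirect benefit exceeds the cost.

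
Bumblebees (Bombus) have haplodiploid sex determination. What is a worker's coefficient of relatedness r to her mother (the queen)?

One meiotic link between diploid queen and diploid daughter: r = 1/2.

0.5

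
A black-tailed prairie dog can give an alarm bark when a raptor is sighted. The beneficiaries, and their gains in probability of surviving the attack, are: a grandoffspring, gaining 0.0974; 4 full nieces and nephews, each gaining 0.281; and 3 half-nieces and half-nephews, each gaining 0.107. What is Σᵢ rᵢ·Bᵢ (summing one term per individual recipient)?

r to a grandoffspring = 0.25 (two parent–offspring links: r = (1/2)^2 = 1/4).
r to a full niece or nephew = 1/4 (full aunt/uncle↔niece/nephew: two paths of length 3 through the shared grandparent pair: r = 2·(1/2)^3 = 1/4).
r to a half-niece or half-nephew = 0.125 (half-aunt/uncle↔niece/nephew: one path of length 3: r = (1/2)^3 = 1/8).
Summing one r·B term per recipient: 1·0.25·0.0974 + 4·0.25·0.281 + 3·0.125·0.107 = 0.345475.

0.345475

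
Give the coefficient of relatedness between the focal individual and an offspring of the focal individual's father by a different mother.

Each parent–offspring link contributes a factor of 1/2, and independent paths through distinct common ancestors add.
Half-sibs share one parent — one path of length 2: r = (1/2)^2 = 1/4.

0.25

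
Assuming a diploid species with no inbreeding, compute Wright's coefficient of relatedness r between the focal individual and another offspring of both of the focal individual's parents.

Each parent–offspring link contributes a factor of 1/2, and independent paths through distinct common ancestors add.
Full sibs share both parents — two paths of length 2: r = 2·(1/2)^2 = 1/2.

0.5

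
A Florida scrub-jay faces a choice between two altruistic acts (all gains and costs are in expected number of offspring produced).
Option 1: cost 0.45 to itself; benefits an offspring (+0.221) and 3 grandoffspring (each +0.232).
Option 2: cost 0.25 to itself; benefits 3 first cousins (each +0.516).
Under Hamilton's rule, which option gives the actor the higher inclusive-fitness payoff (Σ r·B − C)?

Option 2

Option 1: r to an offspring = 0.5.
Option 1: r to a grandoffspring = 0.25.
Option 1: Σ r·B − C = (1·0.5·0.221 + 3·0.25·0.232) − 0.45 = -0.1655.
Option 2: r to a first cousin = 0.125.
Option 2: Σ r·B − C = (3·0.125·0.516) − 0.25 = -0.0565.
Option 2 has the higher net inclusive-fitness payoff.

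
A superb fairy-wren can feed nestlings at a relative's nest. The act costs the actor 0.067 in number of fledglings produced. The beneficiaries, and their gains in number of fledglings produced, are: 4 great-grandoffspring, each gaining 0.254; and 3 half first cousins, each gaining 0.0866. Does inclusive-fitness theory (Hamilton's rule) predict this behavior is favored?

Yes

Hamilton's rule: the trait is favored when the sum of r·B over every recipient exceeds the actor's cost C.
r to a great-grandoffspring = 1/8 (three parent–offspring links: r = (1/2)^3 = 1/8).
r to a half first cousin = 0.0625 (half first cousins share one grandparent — one path of length 4: r = (1/2)^4 = 1/16).
Summing one r·B term per recipient: 4·0.125·0.254 + 3·0.0625·0.0866 = 0.1432375.
0.1432375 > 0.067: the indirect benefit exceeds the cost.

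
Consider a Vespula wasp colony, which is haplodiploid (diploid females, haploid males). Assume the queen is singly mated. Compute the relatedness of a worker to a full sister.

Haplodiploid full sisters inherit their father's entire haploid genome identically (contributing 1/2) and on average half of their mother's contribution (1/2 · 1/2 = 1/4); r = 1/2 + 1/4 = 3/4.

0.75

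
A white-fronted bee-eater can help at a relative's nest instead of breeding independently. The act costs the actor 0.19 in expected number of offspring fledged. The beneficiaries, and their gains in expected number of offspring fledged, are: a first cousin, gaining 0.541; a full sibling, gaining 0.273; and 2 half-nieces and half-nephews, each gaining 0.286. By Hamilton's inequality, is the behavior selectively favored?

Yes

Hamilton's rule: the trait is favored when the sum of r·B over every recipient exceeds the actor's cost C.
r to a first cousin = 0.125 (first cousins share one grandparent pair — two paths of length 4: r = 2·(1/2)^4 = 1/8).
r to a full sibling = 0.5 (full sibs share both parents — two paths of length 2: r = 2·(1/2)^2 = 1/2).
r to a half-niece or half-nephew = 1/8 (half-aunt/uncle↔niece/nephew: one path of length 3: r = (1/2)^3 = 1/8).
Summing one r·B term per recipient: 1·0.125·0.541 + 1·0.5·0.273 + 2·0.125·0.286 = 0.275625.
0.275625 > 0.19: the indirect benefit exceeds the cost.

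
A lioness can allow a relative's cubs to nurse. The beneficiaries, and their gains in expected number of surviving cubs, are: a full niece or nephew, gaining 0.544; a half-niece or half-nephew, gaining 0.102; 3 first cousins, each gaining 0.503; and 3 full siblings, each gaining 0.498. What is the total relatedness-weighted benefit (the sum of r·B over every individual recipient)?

1.084375

r to a full niece or nephew = 0.25 (full aunt/uncle↔niece/nephew: two paths of length 3 through the shared grandparent pair: r = 2·(1/2)^3 = 1/4).
r to a half-niece or half-nephew = 1/8 (half-aunt/uncle↔niece/nephew: one path of length 3: r = (1/2)^3 = 1/8).
r to a first cousin = 0.125 (first cousins share one grandparent pair — two paths of length 4: r = 2·(1/2)^4 = 1/8).
r to a full sibling = 1/2 (full sibs share both parents — two paths of length 2: r = 2·(1/2)^2 = 1/2).
Summing one r·B term per recipient: 1·0.25·0.544 + 1·0.125·0.102 + 3·0.125·0.503 + 3·0.5·0.498 = 1.084375.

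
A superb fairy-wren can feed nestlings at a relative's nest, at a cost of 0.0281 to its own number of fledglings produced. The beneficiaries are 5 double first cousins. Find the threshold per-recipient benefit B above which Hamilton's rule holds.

0.0225

r to a double first cousin = 1/4 (double first cousins share both grandparent pairs — four paths of length 4: r = 4·(1/2)^4 = 1/4).
Hamilton's rule with n recipients of equal r: n·r·B > C, so B > C/(n·r) = 0.0281/(5·0.25) = 0.0225.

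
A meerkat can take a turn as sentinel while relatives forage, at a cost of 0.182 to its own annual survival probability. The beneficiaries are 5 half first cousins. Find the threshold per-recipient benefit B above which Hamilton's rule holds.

0.5824

r to a half first cousin = 1/16 (half first cousins share one grandparent — one path of length 4: r = (1/2)^4 = 1/16).
Hamilton's rule with n recipients of equal r: n·r·B > C, so B > C/(n·r) = 0.182/(5·0.0625) = 0.5824.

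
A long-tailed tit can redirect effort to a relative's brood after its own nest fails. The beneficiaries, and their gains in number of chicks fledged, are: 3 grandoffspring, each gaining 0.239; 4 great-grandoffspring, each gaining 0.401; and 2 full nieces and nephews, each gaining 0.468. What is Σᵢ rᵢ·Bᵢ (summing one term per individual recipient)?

0.61375

r to a grandoffspring = 1/4 (two parent–offspring links: r = (1/2)^2 = 1/4).
r to a great-grandoffspring = 1/8 (three parent–offspring links: r = (1/2)^3 = 1/8).
r to a full niece or nephew = 0.25 (full aunt/uncle↔niece/nephew: two paths of length 3 through the shared grandparent pair: r = 2·(1/2)^3 = 1/4).
Summing one r·B term per recipient: 3·0.25·0.239 + 4·0.125·0.401 + 2·0.25·0.468 = 0.61375.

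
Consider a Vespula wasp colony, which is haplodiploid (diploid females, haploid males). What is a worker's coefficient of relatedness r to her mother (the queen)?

0.5

One meiotic link between diploid queen and diploid daughter: r = 1/2.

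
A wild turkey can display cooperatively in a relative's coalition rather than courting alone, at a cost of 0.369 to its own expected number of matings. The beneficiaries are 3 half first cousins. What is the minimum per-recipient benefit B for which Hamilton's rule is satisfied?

r to a half first cousin = 1/16 (half first cousins share one grandparent — one path of length 4: r = (1/2)^4 = 1/16).
Hamilton's rule with n recipients of equal r: n·r·B > C, so B > C/(n·r) = 0.369/(3·0.0625) = 1.968.

1.968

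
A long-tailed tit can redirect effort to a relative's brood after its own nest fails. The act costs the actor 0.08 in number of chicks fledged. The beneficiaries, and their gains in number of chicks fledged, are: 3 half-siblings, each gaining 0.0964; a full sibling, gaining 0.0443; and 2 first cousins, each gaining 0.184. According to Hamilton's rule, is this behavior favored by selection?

Yes

Hamilton's rule: the trait is favored when the sum of r·B over every recipient exceeds the actor's cost C.
r to a half-sibling = 0.25 (half-sibs share one parent — one path of length 2: r = (1/2)^2 = 1/4).
r to a full sibling = 1/2 (full sibs share both parents — two paths of length 2: r = 2·(1/2)^2 = 1/2).
r to a first cousin = 0.125 (first cousins share one grandparent pair — two paths of length 4: r = 2·(1/2)^4 = 1/8).
Summing one r·B term per recipient: 3·0.25·0.0964 + 1·0.5·0.0443 + 2·0.125·0.184 = 0.14045.
0.14045 > 0.08: the indirect benefit exceeds the cost.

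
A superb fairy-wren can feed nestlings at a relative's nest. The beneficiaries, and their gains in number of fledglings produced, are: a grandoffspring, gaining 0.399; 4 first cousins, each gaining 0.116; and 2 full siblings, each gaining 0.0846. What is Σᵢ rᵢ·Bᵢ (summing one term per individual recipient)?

r to a grandoffspring = 1/4 (two parent–offspring links: r = (1/2)^2 = 1/4).
r to a first cousin = 0.125 (first cousins share one grandparent pair — two paths of length 4: r = 2·(1/2)^4 = 1/8).
r to a full sibling = 0.5 (full sibs share both parents — two paths of length 2: r = 2·(1/2)^2 = 1/2).
Summing one r·B term per recipient: 1·0.25·0.399 + 4·0.125·0.116 + 2·0.5·0.0846 = 0.24235.

0.24235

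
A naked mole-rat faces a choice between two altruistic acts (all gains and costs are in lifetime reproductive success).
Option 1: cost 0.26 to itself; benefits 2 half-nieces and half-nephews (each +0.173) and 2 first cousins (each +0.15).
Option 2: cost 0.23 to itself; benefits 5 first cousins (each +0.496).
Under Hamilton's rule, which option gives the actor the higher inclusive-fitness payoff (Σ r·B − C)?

Option 1: r to a half-niece or half-nephew = 0.125.
Option 1: r to a first cousin = 0.125.
Option 1: Σ r·B − C = (2·0.125·0.173 + 2·0.125·0.15) − 0.26 = -0.17925.
Option 2: r to a first cousin = 0.125.
Option 2: Σ r·B − C = (5·0.125·0.496) − 0.23 = 0.08.
Option 2 has the higher net inclusive-fitness payoff.

Option 2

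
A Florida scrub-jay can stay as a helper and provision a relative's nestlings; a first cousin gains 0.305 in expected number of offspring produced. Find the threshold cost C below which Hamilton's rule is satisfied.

r to a first cousin = 0.125 (first cousins share one grandparent pair — two paths of length 4: r = 2·(1/2)^4 = 1/8).
Hamilton's rule: n·r·B > C, so the trait is favored while C < n·r·B = 1·0.125·0.305 = 0.038125.

0.038125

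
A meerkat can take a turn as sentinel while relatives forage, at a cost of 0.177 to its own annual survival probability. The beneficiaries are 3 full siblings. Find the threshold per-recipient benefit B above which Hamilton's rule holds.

0.118

r to a full sibling = 1/2 (full sibs share both parents — two paths of length 2: r = 2·(1/2)^2 = 1/2).
Hamilton's rule with n recipients of equal r: n·r·B > C, so B > C/(n·r) = 0.177/(3·0.5) = 0.118.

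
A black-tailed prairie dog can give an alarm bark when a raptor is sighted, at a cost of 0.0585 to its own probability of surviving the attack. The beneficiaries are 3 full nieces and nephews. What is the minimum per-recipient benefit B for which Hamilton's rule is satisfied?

r to a full niece or nephew = 1/4 (full aunt/uncle↔niece/nephew: two paths of length 3 through the shared grandparent pair: r = 2·(1/2)^3 = 1/4).
Hamilton's rule with n recipients of equal r: n·r·B > C, so B > C/(n·r) = 0.0585/(3·0.25) = 0.078.

0.078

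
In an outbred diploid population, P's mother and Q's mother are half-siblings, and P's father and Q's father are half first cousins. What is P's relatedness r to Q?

0.078125

Wright's path rule: contributions from independent ancestry routes add.
P and Q are related in two ways: half first cousins through their mothers (r = 1/16) and half second cousins through their fathers (r = 1/64).
r = 1/16 + 1/64 = 5/64 = 0.078125.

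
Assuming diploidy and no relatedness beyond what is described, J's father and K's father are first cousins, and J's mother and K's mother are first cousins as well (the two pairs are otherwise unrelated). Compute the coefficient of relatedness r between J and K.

With two independent routes of shared ancestry, r is the sum of the two contributions.
J and K are related in two ways: second cousins through their fathers (r = 1/32) and second cousins through their mothers (r = 1/32).
r = 1/32 + 1/32 = 1/16 = 0.0625.

0.0625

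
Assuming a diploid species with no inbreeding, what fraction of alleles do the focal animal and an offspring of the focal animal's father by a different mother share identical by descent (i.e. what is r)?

Each parent–offspring link contributes a factor of 1/2, and independent paths through distinct common ancestors add.
Half-sibs share one parent — one path of length 2: r = (1/2)^2 = 1/4.

0.25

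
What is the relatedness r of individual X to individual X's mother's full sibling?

0.25

Each parent–offspring link contributes a factor of 1/2, and independent paths through distinct common ancestors add.
Full aunt/uncle↔niece/nephew: two paths of length 3 through the shared grandparent pair: r = 2·(1/2)^3 = 1/4.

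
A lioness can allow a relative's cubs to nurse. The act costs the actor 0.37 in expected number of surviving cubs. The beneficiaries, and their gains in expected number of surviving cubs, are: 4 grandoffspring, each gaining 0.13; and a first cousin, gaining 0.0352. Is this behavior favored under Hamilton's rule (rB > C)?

No

Hamilton's rule: the trait is favored when the sum of r·B over every recipient exceeds the actor's cost C.
r to a grandoffspring = 1/4 (two parent–offspring links: r = (1/2)^2 = 1/4).
r to a first cousin = 0.125 (first cousins share one grandparent pair — two paths of length 4: r = 2·(1/2)^4 = 1/8).
Summing one r·B term per recipient: 4·0.25·0.13 + 1·0.125·0.0352 = 0.1344.
0.1344 < 0.37: the indirect benefit is less than the cost.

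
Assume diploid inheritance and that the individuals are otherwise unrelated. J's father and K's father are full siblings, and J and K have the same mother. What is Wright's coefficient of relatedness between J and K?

0.375

With two independent routes of shared ancestry, r is the sum of the two contributions.
J and K are related in two ways: first cousins through their fathers (r = 1/8) and half-sibs through their shared mother (r = 1/4).
r = 1/8 + 1/4 = 3/8 = 0.375.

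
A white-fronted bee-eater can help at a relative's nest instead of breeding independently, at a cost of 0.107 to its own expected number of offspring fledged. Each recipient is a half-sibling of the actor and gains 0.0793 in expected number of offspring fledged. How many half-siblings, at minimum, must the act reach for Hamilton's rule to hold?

r to a half-sibling = 0.25 (half-sibs share one parent — one path of length 2: r = (1/2)^2 = 1/4).
Hamilton's rule: n·r·B > C  ⇒  n > C/(r·B) = 0.107/(0.25·0.0793) = 5.397.
The smallest integer exceeding 5.397 is 6.

6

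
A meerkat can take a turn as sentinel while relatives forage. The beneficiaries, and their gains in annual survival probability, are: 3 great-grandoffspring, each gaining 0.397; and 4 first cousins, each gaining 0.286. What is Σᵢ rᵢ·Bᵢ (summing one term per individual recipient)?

0.291875

r to a great-grandoffspring = 1/8 (three parent–offspring links: r = (1/2)^3 = 1/8).
r to a first cousin = 0.125 (first cousins share one grandparent pair — two paths of length 4: r = 2·(1/2)^4 = 1/8).
Summing one r·B term per recipient: 3·0.125·0.397 + 4·0.125·0.286 = 0.291875.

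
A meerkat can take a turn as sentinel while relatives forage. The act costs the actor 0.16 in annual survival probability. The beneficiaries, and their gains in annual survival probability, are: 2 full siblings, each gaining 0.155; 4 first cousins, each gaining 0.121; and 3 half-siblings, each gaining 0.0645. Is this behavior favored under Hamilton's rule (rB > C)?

Hamilton's rule: the trait is favored when the sum of r·B over every recipient exceeds the actor's cost C.
r to a full sibling = 0.5 (full sibs share both parents — two paths of length 2: r = 2·(1/2)^2 = 1/2).
r to a first cousin = 1/8 (first cousins share one grandparent pair — two paths of length 4: r = 2·(1/2)^4 = 1/8).
r to a half-sibling = 0.25 (half-sibs share one parent — one path of length 2: r = (1/2)^2 = 1/4).
Summing one r·B term per recipient: 2·0.5·0.155 + 4·0.125·0.121 + 3·0.25·0.0645 = 0.263875.
0.263875 > 0.16: the indirect benefit exceeds the cost.

Yes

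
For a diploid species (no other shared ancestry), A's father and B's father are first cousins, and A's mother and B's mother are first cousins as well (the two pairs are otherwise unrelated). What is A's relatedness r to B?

0.0625

Independent pedigree routes through distinct common ancestors add.
A and B are related in two ways: second cousins through their fathers (r = 1/32) and second cousins through their mothers (r = 1/32).
r = 1/32 + 1/32 = 0.0625.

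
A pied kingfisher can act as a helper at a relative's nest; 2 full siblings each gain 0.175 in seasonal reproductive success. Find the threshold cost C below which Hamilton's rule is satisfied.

r to a full sibling = 0.5 (full sibs share both parents — two paths of length 2: r = 2·(1/2)^2 = 1/2).
Hamilton's rule: n·r·B > C, so the trait is favored while C < n·r·B = 2·0.5·0.175 = 0.175.

0.175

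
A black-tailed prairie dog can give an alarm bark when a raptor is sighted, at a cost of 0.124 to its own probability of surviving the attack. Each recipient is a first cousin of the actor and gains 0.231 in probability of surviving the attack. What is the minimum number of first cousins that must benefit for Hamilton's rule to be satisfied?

5

r to a first cousin = 0.125 (first cousins share one grandparent pair — two paths of length 4: r = 2·(1/2)^4 = 1/8).
Hamilton's rule: n·r·B > C  ⇒  n > C/(r·B) = 0.124/(0.125·0.231) = 4.294.
The smallest integer exceeding 4.294 is 5.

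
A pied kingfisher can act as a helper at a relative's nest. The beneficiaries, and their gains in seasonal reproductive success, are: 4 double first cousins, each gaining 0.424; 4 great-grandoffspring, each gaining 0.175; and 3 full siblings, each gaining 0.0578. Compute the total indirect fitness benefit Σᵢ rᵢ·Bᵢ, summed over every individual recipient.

r to a double first cousin = 0.25 (double first cousins share both grandparent pairs — four paths of length 4: r = 4·(1/2)^4 = 1/4).
r to a great-grandoffspring = 1/8 (three parent–offspring links: r = (1/2)^3 = 1/8).
r to a full sibling = 0.5 (full sibs share both parents — two paths of length 2: r = 2·(1/2)^2 = 1/2).
Summing one r·B term per recipient: 4·0.25·0.424 + 4·0.125·0.175 + 3·0.5·0.0578 = 0.5982.

0.5982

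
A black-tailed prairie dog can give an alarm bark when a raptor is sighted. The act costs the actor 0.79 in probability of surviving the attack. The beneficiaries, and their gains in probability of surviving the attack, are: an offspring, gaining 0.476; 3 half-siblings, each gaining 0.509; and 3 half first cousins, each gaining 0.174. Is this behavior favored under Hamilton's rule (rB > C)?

Hamilton's rule: the trait is favored when the sum of r·B over every recipient exceeds the actor's cost C.
r to an offspring = 1/2 (one parent–offspring link: r = (1/2)^1 = 1/2).
r to a half-sibling = 1/4 (half-sibs share one parent — one path of length 2: r = (1/2)^2 = 1/4).
r to a half first cousin = 1/16 (half first cousins share one grandparent — one path of length 4: r = (1/2)^4 = 1/16).
Summing one r·B term per recipient: 1·0.5·0.476 + 3·0.25·0.509 + 3·0.0625·0.174 = 0.652375.
0.652375 < 0.79: the indirect benefit is less than the cost.

No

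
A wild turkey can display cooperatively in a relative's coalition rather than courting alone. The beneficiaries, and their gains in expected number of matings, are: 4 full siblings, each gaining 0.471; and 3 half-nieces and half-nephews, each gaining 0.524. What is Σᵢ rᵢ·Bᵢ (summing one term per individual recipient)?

1.1385

r to a full sibling = 0.5 (full sibs share both parents — two paths of length 2: r = 2·(1/2)^2 = 1/2).
r to a half-niece or half-nephew = 1/8 (half-aunt/uncle↔niece/nephew: one path of length 3: r = (1/2)^3 = 1/8).
Summing one r·B term per recipient: 4·0.5·0.471 + 3·0.125·0.524 = 1.1385.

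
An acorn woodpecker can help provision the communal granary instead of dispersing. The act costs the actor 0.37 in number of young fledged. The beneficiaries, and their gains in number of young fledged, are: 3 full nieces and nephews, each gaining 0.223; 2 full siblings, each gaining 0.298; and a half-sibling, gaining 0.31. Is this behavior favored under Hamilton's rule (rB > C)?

Yes

Hamilton's rule: the trait is favored when the sum of r·B over every recipient exceeds the actor's cost C.
r to a full niece or nephew = 0.25 (full aunt/uncle↔niece/nephew: two paths of length 3 through the shared grandparent pair: r = 2·(1/2)^3 = 1/4).
r to a full sibling = 1/2 (full sibs share both parents — two paths of length 2: r = 2·(1/2)^2 = 1/2).
r to a half-sibling = 1/4 (half-sibs share one parent — one path of length 2: r = (1/2)^2 = 1/4).
Summing one r·B term per recipient: 3·0.25·0.223 + 2·0.5·0.298 + 1·0.25·0.31 = 0.54275.
0.54275 > 0.37: the indirect benefit exceeds the cost.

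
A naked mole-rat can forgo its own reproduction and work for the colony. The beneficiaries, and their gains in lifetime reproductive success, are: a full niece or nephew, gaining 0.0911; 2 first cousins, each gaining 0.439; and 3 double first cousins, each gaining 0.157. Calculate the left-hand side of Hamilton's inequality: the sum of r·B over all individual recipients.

r to a full niece or nephew = 1/4 (full aunt/uncle↔niece/nephew: two paths of length 3 through the shared grandparent pair: r = 2·(1/2)^3 = 1/4).
r to a first cousin = 1/8 (first cousins share one grandparent pair — two paths of length 4: r = 2·(1/2)^4 = 1/8).
r to a double first cousin = 0.25 (double first cousins share both grandparent pairs — four paths of length 4: r = 4·(1/2)^4 = 1/4).
Summing one r·B term per recipient: 1·0.25·0.0911 + 2·0.125·0.439 + 3·0.25·0.157 = 0.250275.

0.250275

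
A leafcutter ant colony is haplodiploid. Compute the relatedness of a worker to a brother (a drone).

0.25

Her haploid brother carries none of their father's genes and a random half of their mother's genome; that half matches the maternal half of her own genome with probability 1/2: r = 1/2 · 1/2 = 1/4.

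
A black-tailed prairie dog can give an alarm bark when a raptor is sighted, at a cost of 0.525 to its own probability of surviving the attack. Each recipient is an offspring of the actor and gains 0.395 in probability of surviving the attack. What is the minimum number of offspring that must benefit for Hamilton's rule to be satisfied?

3

r to an offspring = 1/2 (one parent–offspring link: r = (1/2)^1 = 1/2).
Hamilton's rule: n·r·B > C  ⇒  n > C/(r·B) = 0.525/(0.5·0.395) = 2.658.
The smallest integer exceeding 2.658 is 3.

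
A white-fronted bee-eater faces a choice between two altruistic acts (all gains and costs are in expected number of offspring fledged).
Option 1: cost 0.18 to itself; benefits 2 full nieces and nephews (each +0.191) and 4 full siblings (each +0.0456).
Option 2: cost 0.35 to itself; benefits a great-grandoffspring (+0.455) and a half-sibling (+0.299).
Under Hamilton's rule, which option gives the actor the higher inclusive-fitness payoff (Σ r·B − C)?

Option 1: r to a full niece or nephew = 0.25.
Option 1: r to a full sibling = 0.5.
Option 1: Σ r·B − C = (2·0.25·0.191 + 4·0.5·0.0456) − 0.18 = 0.0067.
Option 2: r to a great-grandoffspring = 0.125.
Option 2: r to a half-sibling = 0.25.
Option 2: Σ r·B − C = (1·0.125·0.455 + 1·0.25·0.299) − 0.35 = -0.218375.
Option 1 has the higher net inclusive-fitness payoff.

Option 1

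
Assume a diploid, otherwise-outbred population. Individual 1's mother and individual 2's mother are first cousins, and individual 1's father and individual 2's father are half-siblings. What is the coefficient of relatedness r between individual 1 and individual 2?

Independent pedigree routes through distinct common ancestors add.
Individual 1 and individual 2 are related in two ways: second cousins through their mothers (r = 1/32) and half first cousins through their fathers (r = 1/16).
r = 1/32 + 1/16 = 3/32 = 0.09375.

0.09375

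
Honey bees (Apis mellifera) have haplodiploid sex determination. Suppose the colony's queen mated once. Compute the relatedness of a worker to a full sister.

0.75

Haplodiploid full sisters inherit their father's entire haploid genome identically (contributing 1/2) and on average half of their mother's contribution (1/2 · 1/2 = 1/4); r = 1/2 + 1/4 = 3/4.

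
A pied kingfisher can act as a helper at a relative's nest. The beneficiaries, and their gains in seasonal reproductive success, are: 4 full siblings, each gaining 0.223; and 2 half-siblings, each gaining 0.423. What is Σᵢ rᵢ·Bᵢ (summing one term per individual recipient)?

r to a full sibling = 1/2 (full sibs share both parents — two paths of length 2: r = 2·(1/2)^2 = 1/2).
r to a half-sibling = 0.25 (half-sibs share one parent — one path of length 2: r = (1/2)^2 = 1/4).
Summing one r·B term per recipient: 4·0.5·0.223 + 2·0.25·0.423 = 0.6575.

0.6575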